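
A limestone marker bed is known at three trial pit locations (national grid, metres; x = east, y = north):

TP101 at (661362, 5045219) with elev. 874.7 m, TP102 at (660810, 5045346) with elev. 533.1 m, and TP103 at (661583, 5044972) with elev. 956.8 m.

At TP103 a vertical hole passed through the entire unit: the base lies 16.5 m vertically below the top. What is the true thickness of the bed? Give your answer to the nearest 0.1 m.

Two edge vectors: TP101→TP102 = (-552, 127, -341.6), TP101→TP103 = (221, -247, 82.1).
Normal n = (TP101→TP102) × (TP101→TP103) = (-73948.5, -30174.4, 108277).
So ∂z/∂x = −n_x/n_z = 0.68296 and ∂z/∂y = −n_y/n_z = 0.27868.
|∇z| = √(a²+b²) = 0.73763, so dip δ = arctan(0.73763) = 36.41°.
True thickness = vertical thickness × cos δ = 16.5 × cos 36.41° = 13.3 m.

13.3 m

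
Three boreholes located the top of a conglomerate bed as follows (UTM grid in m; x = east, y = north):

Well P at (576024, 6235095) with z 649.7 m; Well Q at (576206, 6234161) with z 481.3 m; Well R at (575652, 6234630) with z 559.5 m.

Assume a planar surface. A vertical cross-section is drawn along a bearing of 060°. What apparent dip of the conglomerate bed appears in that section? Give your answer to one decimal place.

Let the plane be z = a·x + b·y + c.
Well Q−Well P: 182a − 934b = −168.4;  Well R−Well P: −372a − 465b = −90.2.
Solving gives a = 0.01375, b = 0.18298.
Unit vector along 060° is (sin 60°, cos 60°) = (0.8660, 0.5000).
Slope in that direction = a·(0.8660) + b·(0.5000) = 0.10340.
Apparent dip = arctan|0.10340| = 5.9° (true dip is 10.4°, so apparent ≤ true as expected).

5.9°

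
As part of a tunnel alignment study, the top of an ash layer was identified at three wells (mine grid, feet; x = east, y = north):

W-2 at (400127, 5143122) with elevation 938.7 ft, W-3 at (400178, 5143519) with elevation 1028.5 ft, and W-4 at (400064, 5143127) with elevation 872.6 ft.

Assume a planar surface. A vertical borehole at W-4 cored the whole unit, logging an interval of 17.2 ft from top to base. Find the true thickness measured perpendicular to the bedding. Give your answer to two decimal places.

Let the plane be z = a·x + b·y + c.
W-3−W-2: 51a + 397b = 89.8;  W-4−W-2: −63a + 5b = −66.1.
Solving gives a = 1.05639, b = 0.09049.
|∇z| = √(a²+b²) = 1.06026, so dip δ = arctan(1.06026) = 46.68°.
True thickness = vertical thickness × cos δ = 17.2 × cos 46.68° = 11.80 ft.

11.80 ft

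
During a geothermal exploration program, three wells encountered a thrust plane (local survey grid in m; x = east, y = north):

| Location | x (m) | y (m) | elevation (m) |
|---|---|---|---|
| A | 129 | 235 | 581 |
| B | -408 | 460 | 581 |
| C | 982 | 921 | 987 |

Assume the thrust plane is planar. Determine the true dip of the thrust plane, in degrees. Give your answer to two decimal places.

Let the plane be z = a·x + b·y + c.
B−A: −537a + 225b = 0;  C−A: 853a + 686b = 406.
Solving gives a = 0.16304, b = 0.38911.
Gradient magnitude |∇z| = √(a² + b²) = √(0.02658 + 0.15141) = 0.42189.
True dip = arctan(0.42189) = 22.87°, dipping toward SSW (azimuth ≈ 203°).

22.87°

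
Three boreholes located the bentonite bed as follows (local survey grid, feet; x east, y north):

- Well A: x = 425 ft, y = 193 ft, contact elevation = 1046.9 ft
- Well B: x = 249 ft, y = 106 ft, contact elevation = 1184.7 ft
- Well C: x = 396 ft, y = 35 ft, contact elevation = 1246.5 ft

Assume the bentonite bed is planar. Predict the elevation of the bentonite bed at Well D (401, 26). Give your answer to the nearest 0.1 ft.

Two edge vectors: Well A→Well B = (-176, -87, 137.8), Well A→Well C = (-29, -158, 199.6).
Normal n = (Well A→Well B) × (Well A→Well C) = (4407.2, 31133.4, 25285).
So ∂z/∂x = −n_x/n_z = −0.17430 and ∂z/∂y = −n_y/n_z = −1.23130.
Intercept c from Well A: 1046.9 + 74.08 + 237.64 = 1358.62.
At (401, 26): z = −69.9 − 32.0 + 1358.62 = 1256.7 ft.

1256.7 ft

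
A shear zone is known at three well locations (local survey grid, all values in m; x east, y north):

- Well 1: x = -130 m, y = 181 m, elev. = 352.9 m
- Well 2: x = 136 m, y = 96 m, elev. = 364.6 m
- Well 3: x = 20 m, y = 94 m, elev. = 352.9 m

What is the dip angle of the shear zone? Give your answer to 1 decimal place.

11.0°

Two edge vectors: Well 1→Well 2 = (266, -85, 11.7), Well 1→Well 3 = (150, -87, 0).
Normal n = (Well 1→Well 2) × (Well 1→Well 3) = (1017.9, 1755, -10392).
So ∂z/∂x = −n_x/n_z = 0.09795 and ∂z/∂y = −n_y/n_z = 0.16888.
Gradient magnitude |∇z| = √(a² + b²) = √(0.00959 + 0.02852) = 0.19523.
True dip = arctan(0.19523) = 11.0°, dipping toward SSW (azimuth ≈ 210°).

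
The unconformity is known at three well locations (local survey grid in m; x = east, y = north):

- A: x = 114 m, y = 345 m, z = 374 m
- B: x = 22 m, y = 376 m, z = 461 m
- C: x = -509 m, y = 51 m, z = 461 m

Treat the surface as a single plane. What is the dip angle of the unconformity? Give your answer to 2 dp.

49.44°

Let the plane be z = a·x + b·y + c.
B−A: −92a + 31b = 87;  C−A: −623a − 294b = 87.
Solving gives a = −0.60989, b = 0.99646.
Gradient magnitude |∇z| = √(a² + b²) = √(0.37196 + 0.99294) = 1.16829.
True dip = arctan(1.16829) = 49.44°, dipping toward SSE (azimuth ≈ 149°).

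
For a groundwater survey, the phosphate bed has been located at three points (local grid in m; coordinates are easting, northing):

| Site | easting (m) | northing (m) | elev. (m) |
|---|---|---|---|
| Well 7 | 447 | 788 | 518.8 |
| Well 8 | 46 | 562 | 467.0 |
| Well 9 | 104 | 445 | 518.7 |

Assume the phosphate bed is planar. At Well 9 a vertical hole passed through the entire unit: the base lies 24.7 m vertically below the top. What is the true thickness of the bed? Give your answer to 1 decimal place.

22.8 m

Let the plane be z = a·easting + b·northing + c.
Well 8−Well 7: −401a − 226b = −51.8;  Well 9−Well 7: −343a − 343b = −0.1.
Solving gives a = 0.29562, b = −0.29533.
|∇z| = √(a²+b²) = 0.41787, so dip δ = arctan(0.41787) = 22.68°.
True thickness = vertical thickness × cos δ = 24.7 × cos 22.68° = 22.8 m.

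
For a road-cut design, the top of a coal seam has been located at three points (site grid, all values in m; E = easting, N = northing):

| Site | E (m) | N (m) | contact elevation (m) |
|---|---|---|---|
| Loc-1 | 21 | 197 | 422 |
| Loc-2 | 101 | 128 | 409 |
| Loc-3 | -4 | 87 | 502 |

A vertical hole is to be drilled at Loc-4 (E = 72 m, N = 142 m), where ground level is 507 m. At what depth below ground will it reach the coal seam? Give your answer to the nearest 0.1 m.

Let the plane be z = a·E + b·N + c.
Loc-2−Loc-1: 80a − 69b = −13;  Loc-3−Loc-1: −25a − 110b = 80.
Solving gives a = −0.66033, b = −0.57720.
Then c = 422 − a·21 − b·197 = 549.57.
At (72, 142): z_contact = −47.54 − 81.96 + 549.57 = 420.07 m.
Depth below ground = 507 − 420.07 = 86.9 m.

86.9 m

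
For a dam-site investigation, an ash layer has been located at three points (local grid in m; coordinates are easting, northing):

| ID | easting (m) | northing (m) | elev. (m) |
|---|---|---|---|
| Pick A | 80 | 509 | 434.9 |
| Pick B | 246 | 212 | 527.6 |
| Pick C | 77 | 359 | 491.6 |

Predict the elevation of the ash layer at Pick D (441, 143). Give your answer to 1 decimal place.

Two edge vectors: Pick A→Pick B = (166, -297, 92.7), Pick A→Pick C = (-3, -150, 56.7).
Normal n = (Pick A→Pick B) × (Pick A→Pick C) = (-2934.9, -9690.3, -25791).
So ∂z/∂easting = −n_x/n_z = −0.11380 and ∂z/∂northing = −n_y/n_z = −0.37572.
Intercept c from Pick A: 434.9 + 9.10 + 191.24 = 635.25.
At (441, 143): z = −50.2 − 53.7 + 635.25 = 531.3 m.

531.3 m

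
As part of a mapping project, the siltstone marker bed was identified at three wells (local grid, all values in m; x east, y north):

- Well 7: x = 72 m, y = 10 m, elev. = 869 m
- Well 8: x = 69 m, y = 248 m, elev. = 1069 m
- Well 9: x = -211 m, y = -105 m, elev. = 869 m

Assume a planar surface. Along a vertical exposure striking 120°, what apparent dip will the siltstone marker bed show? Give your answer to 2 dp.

35.46°

Two edge vectors: Well 7→Well 8 = (-3, 238, 200), Well 7→Well 9 = (-283, -115, 0).
Normal n = (Well 7→Well 8) × (Well 7→Well 9) = (23000, -56600, 67699).
So ∂z/∂x = −n_x/n_z = −0.33974 and ∂z/∂y = −n_y/n_z = 0.83605.
Unit vector along 120° is (sin 120°, cos 120°) = (0.8660, -0.5000).
Slope in that direction = a·(0.8660) + b·(-0.5000) = −0.71225.
Apparent dip = arctan|0.71225| = 35.46° (true dip is 42.1°, so apparent ≤ true as expected).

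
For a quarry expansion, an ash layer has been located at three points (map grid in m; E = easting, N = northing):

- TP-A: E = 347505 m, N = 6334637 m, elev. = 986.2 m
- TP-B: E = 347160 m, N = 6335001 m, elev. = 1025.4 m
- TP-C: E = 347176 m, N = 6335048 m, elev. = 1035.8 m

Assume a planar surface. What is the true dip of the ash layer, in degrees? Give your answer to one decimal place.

11.9°

Let the plane be z = a·E + b·N + c.
TP-B−TP-A: −345a + 364b = 39.2;  TP-C−TP-A: −329a + 411b = 49.6.
Solving gives a = 0.08817, b = 0.19126.
Gradient magnitude |∇z| = √(a² + b²) = √(0.00777 + 0.03658) = 0.21061.
True dip = arctan(0.21061) = 11.9°, dipping toward SSW (azimuth ≈ 205°).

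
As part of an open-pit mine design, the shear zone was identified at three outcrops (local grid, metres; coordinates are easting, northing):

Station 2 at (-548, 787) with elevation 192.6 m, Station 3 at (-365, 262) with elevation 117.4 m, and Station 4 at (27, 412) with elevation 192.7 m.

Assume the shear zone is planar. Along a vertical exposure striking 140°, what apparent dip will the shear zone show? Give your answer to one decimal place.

Two edge vectors: Station 2→Station 3 = (183, -525, -75.2), Station 2→Station 4 = (575, -375, 0.1).
Normal n = (Station 2→Station 3) × (Station 2→Station 4) = (-28252.5, -43258.3, 233250).
So ∂z/∂easting = −n_x/n_z = 0.12113 and ∂z/∂northing = −n_y/n_z = 0.18546.
Unit vector along 140° is (sin 140°, cos 140°) = (0.6428, -0.7660).
Slope in that direction = a·(0.6428) + b·(-0.7660) = −0.06421.
Apparent dip = arctan|0.06421| = 3.7° (true dip is 12.5°, so apparent ≤ true as expected).

3.7°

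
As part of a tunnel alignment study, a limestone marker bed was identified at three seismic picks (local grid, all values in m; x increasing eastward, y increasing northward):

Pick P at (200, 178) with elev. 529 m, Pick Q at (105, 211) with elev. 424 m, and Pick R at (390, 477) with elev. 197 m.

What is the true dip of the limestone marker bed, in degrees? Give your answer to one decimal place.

Two edge vectors: Pick P→Pick Q = (-95, 33, -105), Pick P→Pick R = (190, 299, -332).
Normal n = (Pick P→Pick Q) × (Pick P→Pick R) = (20439, -51490, -34675).
So ∂z/∂x = −n_x/n_z = 0.58944 and ∂z/∂y = −n_y/n_z = −1.48493.
Gradient magnitude |∇z| = √(a² + b²) = √(0.34745 + 2.20502) = 1.59764.
True dip = arctan(1.59764) = 58.0°, dipping toward NNW (azimuth ≈ 338°).

58.0°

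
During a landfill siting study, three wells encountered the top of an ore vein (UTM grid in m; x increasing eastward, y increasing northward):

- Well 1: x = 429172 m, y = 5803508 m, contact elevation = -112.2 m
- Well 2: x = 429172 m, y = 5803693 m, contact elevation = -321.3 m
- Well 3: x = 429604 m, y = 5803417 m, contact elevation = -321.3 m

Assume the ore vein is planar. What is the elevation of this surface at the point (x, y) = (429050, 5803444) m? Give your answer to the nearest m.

Let the plane be z = a·x + b·y + c.
Well 2−Well 1: 0a + 185b = −209.1;  Well 3−Well 1: 432a − 91b = −209.1.
Solving gives a = −0.72211712, b = −1.13027027.
Then c = -112.2 − a·429172 − b·5803508 = 6869332.80.
At (429050, 5803444): z = −309824.3 − 6559460.2 + 6869332.80 = 48.2 m.

48 m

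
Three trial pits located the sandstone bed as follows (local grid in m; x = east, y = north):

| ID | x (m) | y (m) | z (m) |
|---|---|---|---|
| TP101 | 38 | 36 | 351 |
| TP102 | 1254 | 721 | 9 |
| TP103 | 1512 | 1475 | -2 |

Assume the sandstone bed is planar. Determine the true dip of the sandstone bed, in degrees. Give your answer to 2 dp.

19.44°

Let the plane be z = a·x + b·y + c.
TP102−TP101: 1216a + 685b = −342;  TP103−TP101: 1474a + 1439b = −353.
Solving gives a = −0.33823, b = 0.10114.
Gradient magnitude |∇z| = √(a² + b²) = √(0.11440 + 0.01023) = 0.35303.
True dip = arctan(0.35303) = 19.44°, dipping toward ESE (azimuth ≈ 107°).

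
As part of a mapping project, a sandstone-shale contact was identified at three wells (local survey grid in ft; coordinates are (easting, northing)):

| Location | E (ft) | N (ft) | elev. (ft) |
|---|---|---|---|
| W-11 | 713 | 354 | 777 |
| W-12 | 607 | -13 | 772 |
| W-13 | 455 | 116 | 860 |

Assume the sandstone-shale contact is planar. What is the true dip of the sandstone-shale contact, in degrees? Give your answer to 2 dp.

Let the plane be z = a·E + b·N + c.
W-12−W-11: −106a − 367b = −5;  W-13−W-11: −258a − 238b = 83.
Solving gives a = −0.45569, b = 0.14524.
Gradient magnitude |∇z| = √(a² + b²) = √(0.20765 + 0.02109) = 0.47827.
True dip = arctan(0.47827) = 25.56°, dipping toward ESE (azimuth ≈ 108°).

25.56°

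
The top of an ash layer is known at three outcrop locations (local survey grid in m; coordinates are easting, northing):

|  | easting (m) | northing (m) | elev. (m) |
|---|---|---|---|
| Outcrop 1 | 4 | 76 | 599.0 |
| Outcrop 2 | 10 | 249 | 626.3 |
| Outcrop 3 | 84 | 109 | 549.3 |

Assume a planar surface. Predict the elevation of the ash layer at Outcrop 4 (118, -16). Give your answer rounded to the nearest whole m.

Two edge vectors: Outcrop 1→Outcrop 2 = (6, 173, 27.3), Outcrop 1→Outcrop 3 = (80, 33, -49.7).
Normal n = (Outcrop 1→Outcrop 2) × (Outcrop 1→Outcrop 3) = (-9499, 2482.2, -13642).
So ∂z/∂easting = −n_x/n_z = −0.69631 and ∂z/∂northing = −n_y/n_z = 0.18195.
Intercept c from Outcrop 1: 599 + 2.79 − 13.83 = 587.96.
At (118, -16): z = −82.2 − 2.9 + 587.96 = 502.9 m.

503 m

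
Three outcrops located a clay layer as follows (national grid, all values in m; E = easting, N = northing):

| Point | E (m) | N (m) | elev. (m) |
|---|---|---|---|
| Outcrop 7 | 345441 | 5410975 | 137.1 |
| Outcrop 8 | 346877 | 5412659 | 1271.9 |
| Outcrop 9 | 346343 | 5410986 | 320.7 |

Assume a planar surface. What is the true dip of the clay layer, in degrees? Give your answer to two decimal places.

Let the plane be z = a·E + b·N + c.
Outcrop 8−Outcrop 7: 1436a + 1684b = 1134.8;  Outcrop 9−Outcrop 7: 902a + 11b = 183.6.
Solving gives a = 0.19738, b = 0.50556.
Gradient magnitude |∇z| = √(a² + b²) = √(0.03896 + 0.25559) = 0.54272.
True dip = arctan(0.54272) = 28.49°, dipping toward SSW (azimuth ≈ 201°).

28.49°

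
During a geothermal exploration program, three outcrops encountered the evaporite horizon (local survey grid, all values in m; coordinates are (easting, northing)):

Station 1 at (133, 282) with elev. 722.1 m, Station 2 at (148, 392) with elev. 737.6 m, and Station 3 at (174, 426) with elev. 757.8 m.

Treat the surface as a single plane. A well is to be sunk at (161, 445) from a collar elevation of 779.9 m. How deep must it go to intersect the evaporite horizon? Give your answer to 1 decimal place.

Two edge vectors: Station 1→Station 2 = (15, 110, 15.5), Station 1→Station 3 = (41, 144, 35.7).
Normal n = (Station 1→Station 2) × (Station 1→Station 3) = (1695, 100, -2350).
So ∂z/∂E = −n_x/n_z = 0.72128 and ∂z/∂N = −n_y/n_z = 0.04255.
Intercept c from Station 1: 722.1 − 95.93 − 12.00 = 614.17.
At (161, 445): z_contact = 116.13 + 18.94 + 614.17 = 749.23 m.
Depth below ground = 779.9 − 749.23 = 30.7 m.

30.7 m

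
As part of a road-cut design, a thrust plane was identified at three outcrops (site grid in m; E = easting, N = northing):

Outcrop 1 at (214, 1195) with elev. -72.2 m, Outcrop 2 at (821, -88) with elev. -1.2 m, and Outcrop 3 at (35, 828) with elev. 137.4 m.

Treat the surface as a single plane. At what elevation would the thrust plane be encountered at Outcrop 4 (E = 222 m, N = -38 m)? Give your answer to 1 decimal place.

304.9 m

Two edge vectors: Outcrop 1→Outcrop 2 = (607, -1283, 71), Outcrop 1→Outcrop 3 = (-179, -367, 209.6).
Normal n = (Outcrop 1→Outcrop 2) × (Outcrop 1→Outcrop 3) = (-242859.8, -139936.2, -452426).
So ∂z/∂E = −n_x/n_z = −0.536795 and ∂z/∂N = −n_y/n_z = −0.309302.
Intercept c from Outcrop 1: -72.2 + 114.87 + 369.62 = 412.29.
At (222, -38): z = −119.2 + 11.8 + 412.29 = 304.9 m.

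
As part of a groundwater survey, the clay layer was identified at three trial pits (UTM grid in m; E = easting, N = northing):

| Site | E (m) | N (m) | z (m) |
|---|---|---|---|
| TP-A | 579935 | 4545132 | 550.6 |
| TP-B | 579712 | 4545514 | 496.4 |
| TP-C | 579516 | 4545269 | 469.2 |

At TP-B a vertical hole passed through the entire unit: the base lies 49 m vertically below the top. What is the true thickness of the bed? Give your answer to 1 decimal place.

Two edge vectors: TP-A→TP-B = (-223, 382, -54.2), TP-A→TP-C = (-419, 137, -81.4).
Normal n = (TP-A→TP-B) × (TP-A→TP-C) = (-23669.4, 4557.6, 129507).
So ∂z/∂E = −n_x/n_z = 0.18277 and ∂z/∂N = −n_y/n_z = −0.03519.
|∇z| = √(a²+b²) = 0.18612, so dip δ = arctan(0.18612) = 10.54°.
True thickness = vertical thickness × cos δ = 49 × cos 10.54° = 48.2 m.

48.2 m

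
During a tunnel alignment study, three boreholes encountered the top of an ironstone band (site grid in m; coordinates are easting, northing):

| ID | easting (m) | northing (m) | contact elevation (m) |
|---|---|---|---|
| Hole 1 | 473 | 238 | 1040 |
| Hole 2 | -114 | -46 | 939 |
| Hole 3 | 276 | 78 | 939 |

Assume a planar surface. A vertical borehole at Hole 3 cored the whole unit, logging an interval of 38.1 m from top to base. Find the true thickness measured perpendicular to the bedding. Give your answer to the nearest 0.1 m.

25.8 m

Let the plane be z = a·easting + b·northing + c.
Hole 2−Hole 1: −587a − 284b = −101;  Hole 3−Hole 1: −197a − 160b = −101.
Solving gives a = −0.32982, b = 1.03734.
|∇z| = √(a²+b²) = 1.08851, so dip δ = arctan(1.08851) = 47.43°.
True thickness = vertical thickness × cos δ = 38.1 × cos 47.43° = 25.8 m.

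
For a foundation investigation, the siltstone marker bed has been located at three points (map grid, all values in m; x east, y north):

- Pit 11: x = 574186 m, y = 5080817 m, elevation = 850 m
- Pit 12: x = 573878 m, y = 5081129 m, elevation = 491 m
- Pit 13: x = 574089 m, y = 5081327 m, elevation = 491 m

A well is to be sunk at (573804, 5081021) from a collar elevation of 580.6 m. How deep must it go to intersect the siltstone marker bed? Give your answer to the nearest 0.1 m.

Two edge vectors: Pit 11→Pit 12 = (-308, 312, -359), Pit 11→Pit 13 = (-97, 510, -359).
Normal n = (Pit 11→Pit 12) × (Pit 11→Pit 13) = (71082, -75749, -126816).
So ∂z/∂x = −n_x/n_z = 0.560512869 and ∂z/∂y = −n_y/n_z = −0.597314219.
Intercept c from Pit 11: 850 − 321838.64 + 3034844.24 = 2713855.60.
At (573804, 5081021): z_contact = 321624.53 − 3034966.09 + 2713855.60 = 514.03 m.
Depth below ground = 580.6 − 514.03 = 66.6 m.

66.6 m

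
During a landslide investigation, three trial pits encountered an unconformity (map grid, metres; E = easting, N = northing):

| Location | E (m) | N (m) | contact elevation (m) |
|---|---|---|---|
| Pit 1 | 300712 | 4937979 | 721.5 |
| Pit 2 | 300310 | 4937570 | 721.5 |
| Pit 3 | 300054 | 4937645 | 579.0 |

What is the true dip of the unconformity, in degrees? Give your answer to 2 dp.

31.22°

Two edge vectors: Pit 1→Pit 2 = (-402, -409, 0), Pit 1→Pit 3 = (-658, -334, -142.5).
Normal n = (Pit 1→Pit 2) × (Pit 1→Pit 3) = (58282.5, -57285, -134854).
So ∂z/∂E = −n_x/n_z = 0.43219 and ∂z/∂N = −n_y/n_z = −0.42479.
Gradient magnitude |∇z| = √(a² + b²) = √(0.18679 + 0.18045) = 0.60600.
True dip = arctan(0.60600) = 31.22°, dipping toward NW (azimuth ≈ 315°).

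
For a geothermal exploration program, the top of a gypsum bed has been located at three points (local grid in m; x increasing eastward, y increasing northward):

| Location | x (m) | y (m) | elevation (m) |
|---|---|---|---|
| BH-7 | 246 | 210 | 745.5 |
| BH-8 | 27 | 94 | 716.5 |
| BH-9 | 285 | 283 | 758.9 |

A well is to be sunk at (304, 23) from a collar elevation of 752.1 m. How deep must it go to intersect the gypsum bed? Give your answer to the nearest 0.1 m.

33.2 m

Two edge vectors: BH-7→BH-8 = (-219, -116, -29), BH-7→BH-9 = (39, 73, 13.4).
Normal n = (BH-7→BH-8) × (BH-7→BH-9) = (562.6, 1803.6, -11463).
So ∂z/∂x = −n_x/n_z = 0.04908 and ∂z/∂y = −n_y/n_z = 0.15734.
Intercept c from BH-7: 745.5 − 12.07 − 33.04 = 700.38.
At (304, 23): z_contact = 14.92 + 3.62 + 700.38 = 718.92 m.
Depth below ground = 752.1 − 718.92 = 33.2 m.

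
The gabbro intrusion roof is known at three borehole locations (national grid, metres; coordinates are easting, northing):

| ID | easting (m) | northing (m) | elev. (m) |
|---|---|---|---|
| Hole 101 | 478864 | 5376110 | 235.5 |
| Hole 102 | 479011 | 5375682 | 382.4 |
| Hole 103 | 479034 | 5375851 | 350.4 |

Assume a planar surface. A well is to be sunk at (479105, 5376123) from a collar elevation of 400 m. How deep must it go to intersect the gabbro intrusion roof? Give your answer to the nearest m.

90 m

Let the plane be z = a·easting + b·northing + c.
Hole 102−Hole 101: 147a − 428b = 146.9;  Hole 103−Hole 101: 170a − 259b = 114.9.
Solving gives a = 0.32087237, b = −0.23301813.
Then c = 235.5 − a·478864 − b·5376110 = 1099312.39.
At (479105, 5376123): z_contact = 153731.6 − 1252734.1 + 1099312.39 = 309.8 m.
Depth below ground = 400 − 309.8 = 90 m.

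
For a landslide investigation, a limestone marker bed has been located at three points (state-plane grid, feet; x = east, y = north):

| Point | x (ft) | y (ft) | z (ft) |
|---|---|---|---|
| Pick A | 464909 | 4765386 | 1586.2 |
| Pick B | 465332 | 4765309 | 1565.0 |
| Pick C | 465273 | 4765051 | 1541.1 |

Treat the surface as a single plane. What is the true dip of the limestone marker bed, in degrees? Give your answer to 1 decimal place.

Two edge vectors: Pick A→Pick B = (423, -77, -21.2), Pick A→Pick C = (364, -335, -45.1).
Normal n = (Pick A→Pick B) × (Pick A→Pick C) = (-3629.3, 11360.5, -113677).
So ∂z/∂x = −n_x/n_z = −0.03193 and ∂z/∂y = −n_y/n_z = 0.09994.
Gradient magnitude |∇z| = √(a² + b²) = √(0.00102 + 0.00999) = 0.10491.
True dip = arctan(0.10491) = 6.0°, dipping toward SSE (azimuth ≈ 162°).

6.0°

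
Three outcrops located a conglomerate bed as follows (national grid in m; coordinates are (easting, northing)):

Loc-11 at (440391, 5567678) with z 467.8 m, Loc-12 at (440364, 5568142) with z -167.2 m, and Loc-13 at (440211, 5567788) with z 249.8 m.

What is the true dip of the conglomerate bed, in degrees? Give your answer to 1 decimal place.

54.5°

Two edge vectors: Loc-11→Loc-12 = (-27, 464, -635), Loc-11→Loc-13 = (-180, 110, -218).
Normal n = (Loc-11→Loc-12) × (Loc-11→Loc-13) = (-31302, 108414, 80550).
So ∂z/∂E = −n_x/n_z = 0.38860 and ∂z/∂N = −n_y/n_z = −1.34592.
Gradient magnitude |∇z| = √(a² + b²) = √(0.15101 + 1.81151) = 1.40090.
True dip = arctan(1.40090) = 54.5°, dipping toward NNW (azimuth ≈ 344°).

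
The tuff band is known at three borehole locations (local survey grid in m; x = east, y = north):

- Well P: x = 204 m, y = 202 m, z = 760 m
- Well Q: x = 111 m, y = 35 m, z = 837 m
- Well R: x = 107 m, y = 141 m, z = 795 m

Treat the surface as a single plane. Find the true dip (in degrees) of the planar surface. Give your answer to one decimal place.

22.5°

Two edge vectors: Well P→Well Q = (-93, -167, 77), Well P→Well R = (-97, -61, 35).
Normal n = (Well P→Well Q) × (Well P→Well R) = (-1148, -4214, -10526).
So ∂z/∂x = −n_x/n_z = −0.10906 and ∂z/∂y = −n_y/n_z = −0.40034.
Gradient magnitude |∇z| = √(a² + b²) = √(0.01189 + 0.16027) = 0.41493.
True dip = arctan(0.41493) = 22.5°, dipping toward NNE (azimuth ≈ 015°).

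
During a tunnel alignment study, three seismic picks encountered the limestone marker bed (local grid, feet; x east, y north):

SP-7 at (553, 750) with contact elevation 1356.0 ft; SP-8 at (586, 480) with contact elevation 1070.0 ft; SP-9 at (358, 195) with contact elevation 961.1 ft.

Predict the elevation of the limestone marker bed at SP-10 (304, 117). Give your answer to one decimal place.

Let the plane be z = a·x + b·y + c.
SP-8−SP-7: 33a − 270b = −286;  SP-9−SP-7: −195a − 555b = −394.9.
Solving gives a = −0.73426, b = 0.96952.
Then c = 1356 − a·553 − b·750 = 1034.91.
At (304, 117): z = −223.2 + 113.4 + 1034.91 = 925.1 ft.

925.1 ft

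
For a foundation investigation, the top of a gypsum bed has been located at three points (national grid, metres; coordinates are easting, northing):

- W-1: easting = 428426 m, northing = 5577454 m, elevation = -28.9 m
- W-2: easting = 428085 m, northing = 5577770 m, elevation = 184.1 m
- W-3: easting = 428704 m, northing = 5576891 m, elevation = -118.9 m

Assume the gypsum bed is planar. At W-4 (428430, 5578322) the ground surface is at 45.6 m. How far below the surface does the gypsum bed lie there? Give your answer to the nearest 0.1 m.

315.8 m

Let the plane be z = a·easting + b·northing + c.
W-2−W-1: −341a + 316b = 213;  W-3−W-1: 278a − 563b = −90.
Solving gives a = −0.878465453, b = −0.273913670.
Then c = -28.9 − a·428426 − b·5577454 = 1904069.43.
At (428430, 5578322): z_contact = −376360.95 − 1527978.65 + 1904069.43 = -270.17 m.
Depth below ground = 45.6 − (-270.17) = 315.8 m.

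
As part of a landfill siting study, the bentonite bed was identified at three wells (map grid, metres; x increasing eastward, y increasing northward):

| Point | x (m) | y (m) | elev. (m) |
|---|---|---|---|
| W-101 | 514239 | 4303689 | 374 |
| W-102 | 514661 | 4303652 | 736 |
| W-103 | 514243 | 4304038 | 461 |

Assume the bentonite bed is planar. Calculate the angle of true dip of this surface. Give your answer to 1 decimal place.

42.3°

Let the plane be z = a·x + b·y + c.
W-102−W-101: 422a − 37b = 362;  W-103−W-101: 4a + 349b = 87.
Solving gives a = 0.87879, b = 0.23921.
Gradient magnitude |∇z| = √(a² + b²) = √(0.77228 + 0.05722) = 0.91077.
True dip = arctan(0.91077) = 42.3°, dipping toward WSW (azimuth ≈ 255°).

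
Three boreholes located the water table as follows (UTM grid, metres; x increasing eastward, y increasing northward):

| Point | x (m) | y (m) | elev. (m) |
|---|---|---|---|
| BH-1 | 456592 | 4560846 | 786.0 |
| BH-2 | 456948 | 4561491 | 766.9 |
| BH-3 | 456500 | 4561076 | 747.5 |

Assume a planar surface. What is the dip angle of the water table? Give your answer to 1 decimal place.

10.3°

Let the plane be z = a·x + b·y + c.
BH-2−BH-1: 356a + 645b = −19.1;  BH-3−BH-1: −92a + 230b = −38.5.
Solving gives a = 0.14474, b = −0.10950.
Gradient magnitude |∇z| = √(a² + b²) = √(0.02095 + 0.01199) = 0.18149.
True dip = arctan(0.18149) = 10.3°, dipping toward NW (azimuth ≈ 307°).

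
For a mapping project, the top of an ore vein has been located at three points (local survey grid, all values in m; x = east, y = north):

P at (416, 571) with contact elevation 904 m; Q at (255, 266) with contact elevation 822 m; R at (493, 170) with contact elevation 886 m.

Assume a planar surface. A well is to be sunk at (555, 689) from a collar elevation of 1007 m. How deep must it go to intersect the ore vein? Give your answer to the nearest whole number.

Two edge vectors: P→Q = (-161, -305, -82), P→R = (77, -401, -18).
Normal n = (P→Q) × (P→R) = (-27392, -9212, 88046).
So ∂z/∂x = −n_x/n_z = 0.31111 and ∂z/∂y = −n_y/n_z = 0.10463.
Intercept c from P: 904 − 129.42 − 59.74 = 714.84.
At (555, 689): z_contact = 172.7 + 72.1 + 714.84 = 959.6 m.
Depth below ground = 1007 − 959.6 = 47 m.

47 m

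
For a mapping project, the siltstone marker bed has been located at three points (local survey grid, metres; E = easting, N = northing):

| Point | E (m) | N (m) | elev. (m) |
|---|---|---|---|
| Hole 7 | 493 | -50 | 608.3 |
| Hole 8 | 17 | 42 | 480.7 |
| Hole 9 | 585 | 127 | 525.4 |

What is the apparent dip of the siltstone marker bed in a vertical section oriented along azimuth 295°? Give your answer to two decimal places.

20.79°

Let the plane be z = a·E + b·N + c.
Hole 8−Hole 7: −476a + 92b = −127.6;  Hole 9−Hole 7: 92a + 177b = −82.9.
Solving gives a = 0.16134, b = −0.55222.
Unit vector along 295° is (sin 295°, cos 295°) = (-0.9063, 0.4226).
Slope in that direction = a·(-0.9063) + b·(0.4226) = −0.37960.
Apparent dip = arctan|0.37960| = 20.79° (true dip is 29.9°, so apparent ≤ true as expected).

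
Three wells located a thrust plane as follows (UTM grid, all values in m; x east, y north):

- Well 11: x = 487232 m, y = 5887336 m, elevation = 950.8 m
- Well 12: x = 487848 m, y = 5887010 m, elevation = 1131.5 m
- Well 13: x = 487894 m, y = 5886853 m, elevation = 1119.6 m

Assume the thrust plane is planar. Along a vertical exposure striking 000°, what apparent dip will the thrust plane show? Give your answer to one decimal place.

Let the plane be z = a·x + b·y + c.
Well 12−Well 11: 616a − 326b = 180.7;  Well 13−Well 11: 662a − 483b = 168.8.
Solving gives a = 0.39465, b = 0.19143.
Unit vector along 000° is (sin 0°, cos 0°) = (0.0000, 1.0000).
Slope in that direction = a·(0.0000) + b·(1.0000) = 0.19143.
Apparent dip = arctan|0.19143| = 10.8° (true dip is 23.7°, so apparent ≤ true as expected).

10.8°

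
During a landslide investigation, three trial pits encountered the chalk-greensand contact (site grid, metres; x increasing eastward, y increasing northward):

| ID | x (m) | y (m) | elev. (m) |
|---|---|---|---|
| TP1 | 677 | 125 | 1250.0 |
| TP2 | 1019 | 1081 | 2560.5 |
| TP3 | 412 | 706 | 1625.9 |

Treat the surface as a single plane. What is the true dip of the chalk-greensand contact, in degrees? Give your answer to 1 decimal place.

Let the plane be z = a·x + b·y + c.
TP2−TP1: 342a + 956b = 1310.5;  TP3−TP1: −265a + 581b = 375.9.
Solving gives a = 0.88939, b = 1.05265.
Gradient magnitude |∇z| = √(a² + b²) = √(0.79101 + 1.10806) = 1.37807.
True dip = arctan(1.37807) = 54.0°, dipping toward SW (azimuth ≈ 220°).

54.0°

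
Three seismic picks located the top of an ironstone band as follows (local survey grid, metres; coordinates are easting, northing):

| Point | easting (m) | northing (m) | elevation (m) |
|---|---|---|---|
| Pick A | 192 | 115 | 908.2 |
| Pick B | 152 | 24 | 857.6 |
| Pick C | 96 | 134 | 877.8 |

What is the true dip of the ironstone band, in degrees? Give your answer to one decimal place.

Let the plane be z = a·easting + b·northing + c.
Pick B−Pick A: −40a − 91b = −50.6;  Pick C−Pick A: −96a + 19b = −30.4.
Solving gives a = 0.39257, b = 0.38349.
Gradient magnitude |∇z| = √(a² + b²) = √(0.15411 + 0.14706) = 0.54879.
True dip = arctan(0.54879) = 28.8°, dipping toward SW (azimuth ≈ 226°).

28.8°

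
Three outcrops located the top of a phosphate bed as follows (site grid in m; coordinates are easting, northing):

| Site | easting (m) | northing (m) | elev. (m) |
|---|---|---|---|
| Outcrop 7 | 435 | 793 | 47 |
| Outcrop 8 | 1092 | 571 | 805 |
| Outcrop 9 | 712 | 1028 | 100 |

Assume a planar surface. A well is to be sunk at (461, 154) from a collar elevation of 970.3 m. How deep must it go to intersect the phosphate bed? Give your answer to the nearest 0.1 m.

Two edge vectors: Outcrop 7→Outcrop 8 = (657, -222, 758), Outcrop 7→Outcrop 9 = (277, 235, 53).
Normal n = (Outcrop 7→Outcrop 8) × (Outcrop 7→Outcrop 9) = (-189896, 175145, 215889).
So ∂z/∂easting = −n_x/n_z = 0.879600 and ∂z/∂northing = −n_y/n_z = −0.811273.
Intercept c from Outcrop 7: 47 − 382.63 + 643.34 = 307.71.
At (461, 154): z_contact = 405.50 − 124.94 + 307.71 = 588.27 m.
Depth below ground = 970.3 − 588.27 = 382.0 m.

382.0 m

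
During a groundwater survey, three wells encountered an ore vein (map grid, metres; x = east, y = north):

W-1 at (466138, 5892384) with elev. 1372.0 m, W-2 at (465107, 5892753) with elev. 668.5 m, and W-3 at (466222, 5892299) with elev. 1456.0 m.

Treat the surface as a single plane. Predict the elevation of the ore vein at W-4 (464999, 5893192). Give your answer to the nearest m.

Two edge vectors: W-1→W-2 = (-1031, 369, -703.5), W-1→W-3 = (84, -85, 84).
Normal n = (W-1→W-2) × (W-1→W-3) = (-28801.5, 27510, 56639).
So ∂z/∂x = −n_x/n_z = 0.50851004 and ∂z/∂y = −n_y/n_z = −0.48570773.
Intercept c from W-1: 1372 − 237035.85 + 2861976.44 = 2626312.59.
At (464999, 5893192): z = 236456.7 − 2862368.9 + 2626312.59 = 400.4 m.

400 m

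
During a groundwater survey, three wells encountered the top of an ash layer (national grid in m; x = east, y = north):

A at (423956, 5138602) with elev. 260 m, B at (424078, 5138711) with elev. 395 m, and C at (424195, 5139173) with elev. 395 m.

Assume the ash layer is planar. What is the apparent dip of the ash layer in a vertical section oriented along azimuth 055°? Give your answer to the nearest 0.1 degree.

Let the plane be z = a·x + b·y + c.
B−A: 122a + 109b = 135;  C−A: 239a + 571b = 135.
Solving gives a = 1.43014, b = −0.36218.
Unit vector along 055° is (sin 55°, cos 55°) = (0.8192, 0.5736).
Slope in that direction = a·(0.8192) + b·(0.5736) = 0.96377.
Apparent dip = arctan|0.96377| = 43.9° (true dip is 55.9°, so apparent ≤ true as expected).

43.9°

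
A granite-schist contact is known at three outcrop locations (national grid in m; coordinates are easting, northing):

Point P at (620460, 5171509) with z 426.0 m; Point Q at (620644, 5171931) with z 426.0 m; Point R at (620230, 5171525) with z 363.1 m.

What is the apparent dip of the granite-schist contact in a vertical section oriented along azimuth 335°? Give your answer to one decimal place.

12.2°

Two edge vectors: Point P→Point Q = (184, 422, 0), Point P→Point R = (-230, 16, -62.9).
Normal n = (Point P→Point Q) × (Point P→Point R) = (-26543.8, 11573.6, 100004).
So ∂z/∂easting = −n_x/n_z = 0.26543 and ∂z/∂northing = −n_y/n_z = −0.11573.
Unit vector along 335° is (sin 335°, cos 335°) = (-0.4226, 0.9063).
Slope in that direction = a·(-0.4226) + b·(0.9063) = −0.21706.
Apparent dip = arctan|0.21706| = 12.2° (true dip is 16.1°, so apparent ≤ true as expected).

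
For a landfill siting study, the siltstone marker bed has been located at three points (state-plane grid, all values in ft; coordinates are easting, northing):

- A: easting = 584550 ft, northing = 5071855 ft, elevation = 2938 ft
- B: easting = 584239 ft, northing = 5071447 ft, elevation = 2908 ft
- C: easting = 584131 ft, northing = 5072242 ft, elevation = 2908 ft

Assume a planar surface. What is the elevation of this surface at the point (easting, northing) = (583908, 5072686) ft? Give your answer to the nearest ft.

Two edge vectors: A→B = (-311, -408, -30), A→C = (-419, 387, -30).
Normal n = (A→B) × (A→C) = (23850, 3240, -291309).
So ∂z/∂easting = −n_x/n_z = 0.08187183 and ∂z/∂northing = −n_y/n_z = 0.01112221.
Intercept c from A: 2938 − 47858.18 − 56410.24 = −101330.41.
At (583908, 5072686): z = 47805.6 + 56419.5 − 101330.41 = 2894.7 ft.

2895 ft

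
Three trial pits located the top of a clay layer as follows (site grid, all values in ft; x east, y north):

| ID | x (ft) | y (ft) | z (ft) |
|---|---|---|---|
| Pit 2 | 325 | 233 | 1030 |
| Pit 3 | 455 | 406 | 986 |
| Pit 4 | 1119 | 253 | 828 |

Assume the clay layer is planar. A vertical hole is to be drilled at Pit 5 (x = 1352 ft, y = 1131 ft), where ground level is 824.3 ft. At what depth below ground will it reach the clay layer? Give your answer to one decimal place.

111.7 ft

Two edge vectors: Pit 2→Pit 3 = (130, 173, -44), Pit 2→Pit 4 = (794, 20, -202).
Normal n = (Pit 2→Pit 3) × (Pit 2→Pit 4) = (-34066, -8676, -134762).
So ∂z/∂x = −n_x/n_z = −0.252786 and ∂z/∂y = −n_y/n_z = −0.064380.
Intercept c from Pit 2: 1030 + 82.16 + 15.00 = 1127.16.
At (1352, 1131): z_contact = −341.77 − 72.81 + 1127.16 = 712.57 ft.
Depth below ground = 824.3 − 712.57 = 111.7 ft.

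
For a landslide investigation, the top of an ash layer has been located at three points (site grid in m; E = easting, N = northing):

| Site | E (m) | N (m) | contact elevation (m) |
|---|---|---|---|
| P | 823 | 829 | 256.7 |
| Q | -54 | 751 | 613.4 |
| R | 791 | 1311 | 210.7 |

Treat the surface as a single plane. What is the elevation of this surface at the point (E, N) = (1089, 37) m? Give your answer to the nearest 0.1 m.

Two edge vectors: P→Q = (-877, -78, 356.7), P→R = (-32, 482, -46).
Normal n = (P→Q) × (P→R) = (-168341.4, -51756.4, -425210).
So ∂z/∂E = −n_x/n_z = −0.395902 and ∂z/∂N = −n_y/n_z = −0.121720.
Intercept c from P: 256.7 + 325.83 + 100.91 = 683.43.
At (1089, 37): z = −431.1 − 4.5 + 683.43 = 247.8 m.

247.8 m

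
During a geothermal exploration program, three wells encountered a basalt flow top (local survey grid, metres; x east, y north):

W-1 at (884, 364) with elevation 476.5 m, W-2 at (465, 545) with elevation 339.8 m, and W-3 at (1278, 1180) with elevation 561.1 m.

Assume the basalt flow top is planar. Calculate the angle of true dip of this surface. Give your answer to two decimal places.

17.24°

Let the plane be z = a·x + b·y + c.
W-2−W-1: −419a + 181b = −136.7;  W-3−W-1: 394a + 816b = 84.6.
Solving gives a = 0.30700, b = −0.04456.
Gradient magnitude |∇z| = √(a² + b²) = √(0.09425 + 0.00199) = 0.31022.
True dip = arctan(0.31022) = 17.24°, dipping toward W (azimuth ≈ 278°).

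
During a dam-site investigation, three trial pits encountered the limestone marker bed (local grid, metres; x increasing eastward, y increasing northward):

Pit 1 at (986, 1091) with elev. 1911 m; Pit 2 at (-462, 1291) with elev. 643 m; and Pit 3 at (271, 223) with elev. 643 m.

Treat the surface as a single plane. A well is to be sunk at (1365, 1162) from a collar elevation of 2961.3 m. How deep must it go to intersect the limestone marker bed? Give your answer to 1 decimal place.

636.5 m

Let the plane be z = a·x + b·y + c.
Pit 2−Pit 1: −1448a + 200b = −1268;  Pit 3−Pit 1: −715a − 868b = −1268.
Solving gives a = 0.967397, b = 0.663953.
Then c = 1911 − a·986 − b·1091 = 232.77.
At (1365, 1162): z_contact = 1320.50 + 771.51 + 232.77 = 2324.78 m.
Depth below ground = 2961.3 − 2324.78 = 636.5 m.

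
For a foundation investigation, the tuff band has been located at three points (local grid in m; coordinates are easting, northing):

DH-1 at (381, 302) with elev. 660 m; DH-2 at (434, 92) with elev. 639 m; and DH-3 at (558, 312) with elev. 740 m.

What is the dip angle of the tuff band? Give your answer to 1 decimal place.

26.0°

Let the plane be z = a·easting + b·northing + c.
DH-2−DH-1: 53a − 210b = −21;  DH-3−DH-1: 177a + 10b = 80.
Solving gives a = 0.44005, b = 0.21106.
Gradient magnitude |∇z| = √(a² + b²) = √(0.19365 + 0.04455) = 0.48805.
True dip = arctan(0.48805) = 26.0°, dipping toward WSW (azimuth ≈ 244°).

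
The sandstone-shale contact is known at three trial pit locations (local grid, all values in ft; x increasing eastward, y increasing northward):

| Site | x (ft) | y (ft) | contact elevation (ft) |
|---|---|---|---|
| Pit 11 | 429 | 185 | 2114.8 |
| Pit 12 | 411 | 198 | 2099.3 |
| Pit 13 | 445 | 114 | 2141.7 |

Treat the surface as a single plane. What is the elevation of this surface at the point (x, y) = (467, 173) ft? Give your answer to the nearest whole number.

2144 ft

Two edge vectors: Pit 11→Pit 12 = (-18, 13, -15.5), Pit 11→Pit 13 = (16, -71, 26.9).
Normal n = (Pit 11→Pit 12) × (Pit 11→Pit 13) = (-750.8, 236.2, 1070).
So ∂z/∂x = −n_x/n_z = 0.70168 and ∂z/∂y = −n_y/n_z = −0.22075.
Intercept c from Pit 11: 2114.8 − 301.02 + 40.84 = 1854.62.
At (467, 173): z = 327.7 − 38.2 + 1854.62 = 2144.1 ft.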